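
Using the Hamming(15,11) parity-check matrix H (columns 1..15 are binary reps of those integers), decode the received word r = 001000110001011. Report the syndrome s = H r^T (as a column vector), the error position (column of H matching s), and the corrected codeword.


s = (0, 0, 0, 1)^T, error position = 1, corrected codeword c = 101000110001011

Compute s = H r^T mod 2 one row at a time:
  s_1 = 1 + 0 + 0 + 0 + 1 + 0 + 1 + 1 = 4 ≡ 0 (mod 2).
  s_2 = 0 + 0 + 0 + 1 + 1 + 0 + 1 + 1 = 4 ≡ 0 (mod 2).
  s_3 = 0 + 1 + 0 + 1 + 0 + 0 + 1 + 1 = 4 ≡ 0 (mod 2).
  s_4 = 0 + 1 + 0 + 1 + 0 + 0 + 0 + 1 = 3 ≡ 1 (mod 2).
s = (0, 0, 0, 1)^T — this equals column 1 of H (binary 0001), so error is at position 1.
Correct: flip bit 1 of r = 001000110001011 to get c = 101000110001011.


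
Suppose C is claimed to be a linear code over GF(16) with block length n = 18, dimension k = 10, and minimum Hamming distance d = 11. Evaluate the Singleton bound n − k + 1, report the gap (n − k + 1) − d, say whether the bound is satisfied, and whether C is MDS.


Singleton RHS = n − k + 1 = 9, slack = -2, bound violated (no such code; not MDS).

Singleton bound: d ≤ n − k + 1.
Here n = 18, k = 10, so n − k + 1 = 9.
Given d = 11, check d ≤ 9: NO.
Slack = (n − k + 1) − d = -2.
The slack is negative: d = 11 exceeds n − k + 1 = 9 by 2, so the Singleton bound is violated and no linear [18, 10, 11]_16 code can exist. In particular it is not MDS (MDS requires d = n − k + 1 exactly).
Description: the claimed parameters are [18, 10, 11]_16; such a code would be impossible (violates the Singleton bound).


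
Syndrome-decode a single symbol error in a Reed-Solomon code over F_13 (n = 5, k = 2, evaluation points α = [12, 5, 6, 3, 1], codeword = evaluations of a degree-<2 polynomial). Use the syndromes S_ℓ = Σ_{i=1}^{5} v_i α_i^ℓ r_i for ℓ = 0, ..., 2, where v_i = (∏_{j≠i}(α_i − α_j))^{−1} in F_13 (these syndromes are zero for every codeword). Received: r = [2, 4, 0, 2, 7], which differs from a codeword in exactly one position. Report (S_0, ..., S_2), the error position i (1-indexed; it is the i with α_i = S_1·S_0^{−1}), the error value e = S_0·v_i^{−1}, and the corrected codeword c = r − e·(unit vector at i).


S = (9, 1, 3), error at position 4, error magnitude e = 3, c = [2, 4, 0, 12, 7].

Step 1: column multipliers v_i = (∏_{j≠i}(α_i − α_j))^{−1} mod 13.
  i = 1 (α = 12): (12−5)(12−6)(12−3)(12−1) = 7·6·9·11 = 4158 ≡ 11, so v_1 = 11^{−1} = 6 (mod 13).
  i = 2 (α = 5): (5−12)(5−6)(5−3)(5−1) = (−7)·(−1)·2·4 = 56 ≡ 4, so v_2 = 4^{−1} = 10 (mod 13).
  i = 3 (α = 6): (6−12)(6−5)(6−3)(6−1) = (−6)·1·3·5 = −90 ≡ 1, so v_3 = 1^{−1} = 1 (mod 13).
  i = 4 (α = 3): (3−12)(3−5)(3−6)(3−1) = (−9)·(−2)·(−3)·2 = −108 ≡ 9, so v_4 = 9^{−1} = 3 (mod 13).
  i = 5 (α = 1): (1−12)(1−5)(1−6)(1−3) = (−11)·(−4)·(−5)·(−2) = 440 ≡ 11, so v_5 = 11^{−1} = 6 (mod 13).
  v = [6, 10, 1, 3, 6].
Step 2: syndromes of r = [2, 4, 0, 2, 7] (all sums mod 13).
  S_0 = Σ v_i r_i = 6·2 + 10·4 + 1·0 + 3·2 + 6·7 = 100 ≡ 9.
  S_1 = Σ v_i α_i r_i = 6·12·2 + 10·5·4 + 1·6·0 + 3·3·2 + 6·1·7 = 404 ≡ 1.
  α_i^2 mod 13 = [1, 12, 10, 9, 1].
  S_2 = Σ v_i α_i^2 r_i = 6·1·2 + 10·12·4 + 1·10·0 + 3·9·2 + 6·1·7 = 588 ≡ 3.
  S = (9, 1, 3) ≠ 0, so r is not a codeword (an error is present).
Step 3: locate the error. For a single error e at position i, S_ℓ = v_i·e·α_i^ℓ, so α_err = S_1/S_0.
  S_0^{−1} = 9^{−1} = 3 (mod 13), so α_err = 1·3 = 3 ≡ 3 = α_4. Error position i = 4.
  Consistency check: S_2/S_1 = 3·1 = 3 ≡ 3 = α_err ✓ (single-error assumption holds).
Step 4: error magnitude e = S_0/v_4 = S_0·∏_{j≠4}(α_4 − α_j) = 9·9 = 81 ≡ 3 (mod 13).
Step 5: correct position 4: c_4 = r_4 − e = 2 − 3 ≡ 12 (mod 13). Hence c = [2, 4, 0, 12, 7].
  Check: interpolating c through the α_i gives m(x) = 11 + 9·x (degree < 2) with m(α_i) = c_i for every i, so c is indeed a codeword.


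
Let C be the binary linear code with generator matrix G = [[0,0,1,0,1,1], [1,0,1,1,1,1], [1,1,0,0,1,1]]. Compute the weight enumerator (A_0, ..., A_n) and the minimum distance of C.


Weight distribution: A_0 = 1, A_2 = 1, A_3 = 3, A_4 = 2, A_5 = 1. Minimum distance d = 2.

Enumerate all 2^3 = 8 messages m ∈ F_2^3.
For each, compute codeword c = mG in F_2^6, then tally its weight.
  m = 000 → c = 000000, weight = 0.
  m = 100 → c = 001011, weight = 3.
  m = 010 → c = 101111, weight = 5.
  m = 110 → c = 100100, weight = 2.
  m = 001 → c = 110011, weight = 4.
  m = 101 → c = 111000, weight = 3.
  m = 011 → c = 011100, weight = 3.
  m = 111 → c = 010111, weight = 4.
Tally weights:
  weight 0: 1 codewords.
  weight 2: 1 codewords.
  weight 3: 3 codewords.
  weight 4: 2 codewords.
  weight 5: 1 codewords.
Minimum distance d = smallest w > 0 with A_w > 0 = 2.
Sanity: Σ A_w = 8 = 2^3 = 8 ✓.


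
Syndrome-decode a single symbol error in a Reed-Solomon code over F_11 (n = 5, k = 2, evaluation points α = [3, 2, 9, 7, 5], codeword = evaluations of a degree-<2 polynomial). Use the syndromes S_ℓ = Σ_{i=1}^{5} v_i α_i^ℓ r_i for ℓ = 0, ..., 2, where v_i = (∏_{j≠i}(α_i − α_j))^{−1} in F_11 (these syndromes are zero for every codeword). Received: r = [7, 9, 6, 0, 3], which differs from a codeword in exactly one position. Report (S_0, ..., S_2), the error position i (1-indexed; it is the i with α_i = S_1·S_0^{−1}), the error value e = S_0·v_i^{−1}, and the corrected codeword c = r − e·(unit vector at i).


S = (7, 5, 2), error at position 4, error magnitude e = 1, c = [7, 9, 6, 10, 3].

Step 1: column multipliers v_i = (∏_{j≠i}(α_i − α_j))^{−1} mod 11.
  i = 1 (α = 3): (3−2)(3−9)(3−7)(3−5) = 1·(−6)·(−4)·(−2) = −48 ≡ 7, so v_1 = 7^{−1} = 8 (mod 11).
  i = 2 (α = 2): (2−3)(2−9)(2−7)(2−5) = (−1)·(−7)·(−5)·(−3) = 105 ≡ 6, so v_2 = 6^{−1} = 2 (mod 11).
  i = 3 (α = 9): (9−3)(9−2)(9−7)(9−5) = 6·7·2·4 = 336 ≡ 6, so v_3 = 6^{−1} = 2 (mod 11).
  i = 4 (α = 7): (7−3)(7−2)(7−9)(7−5) = 4·5·(−2)·2 = −80 ≡ 8, so v_4 = 8^{−1} = 7 (mod 11).
  i = 5 (α = 5): (5−3)(5−2)(5−9)(5−7) = 2·3·(−4)·(−2) = 48 ≡ 4, so v_5 = 4^{−1} = 3 (mod 11).
  v = [8, 2, 2, 7, 3].
Step 2: syndromes of r = [7, 9, 6, 0, 3] (all sums mod 11).
  S_0 = Σ v_i r_i = 8·7 + 2·9 + 2·6 + 7·0 + 3·3 = 95 ≡ 7.
  S_1 = Σ v_i α_i r_i = 8·3·7 + 2·2·9 + 2·9·6 + 7·7·0 + 3·5·3 = 357 ≡ 5.
  α_i^2 mod 11 = [9, 4, 4, 5, 3].
  S_2 = Σ v_i α_i^2 r_i = 8·9·7 + 2·4·9 + 2·4·6 + 7·5·0 + 3·3·3 = 651 ≡ 2.
  S = (7, 5, 2) ≠ 0, so r is not a codeword (an error is present).
Step 3: locate the error. For a single error e at position i, S_ℓ = v_i·e·α_i^ℓ, so α_err = S_1/S_0.
  S_0^{−1} = 7^{−1} = 8 (mod 11), so α_err = 5·8 = 40 ≡ 7 = α_4. Error position i = 4.
  Consistency check: S_2/S_1 = 2·9 = 18 ≡ 7 = α_err ✓ (single-error assumption holds).
Step 4: error magnitude e = S_0/v_4 = S_0·∏_{j≠4}(α_4 − α_j) = 7·8 = 56 ≡ 1 (mod 11).
Step 5: correct position 4: c_4 = r_4 − e = 0 − 1 ≡ 10 (mod 11). Hence c = [7, 9, 6, 10, 3].
  Check: interpolating c through the α_i gives m(x) = 2 + 9·x (degree < 2) with m(α_i) = c_i for every i, so c is indeed a codeword.


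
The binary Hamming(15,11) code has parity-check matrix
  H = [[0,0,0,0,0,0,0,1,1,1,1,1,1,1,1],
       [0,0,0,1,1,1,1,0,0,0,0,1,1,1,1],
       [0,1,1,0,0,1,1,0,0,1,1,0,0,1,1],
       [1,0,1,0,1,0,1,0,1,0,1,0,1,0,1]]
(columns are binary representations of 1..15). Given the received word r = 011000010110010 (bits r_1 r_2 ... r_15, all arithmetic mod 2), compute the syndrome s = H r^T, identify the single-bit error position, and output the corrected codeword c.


s = (0, 1, 1, 0)^T, error position = 6, corrected codeword c = 011001010110010

Compute s = H r^T mod 2 one row at a time:
  s_1 = 1 + 0 + 1 + 1 + 0 + 0 + 1 + 0 = 4 ≡ 0 (mod 2).
  s_2 = 0 + 0 + 0 + 0 + 0 + 0 + 1 + 0 = 1 ≡ 1 (mod 2).
  s_3 = 1 + 1 + 0 + 0 + 1 + 1 + 1 + 0 = 5 ≡ 1 (mod 2).
  s_4 = 0 + 1 + 0 + 0 + 0 + 1 + 0 + 0 = 2 ≡ 0 (mod 2).
s = (0, 1, 1, 0)^T — this equals column 6 of H (binary 0110), so error is at position 6.
Correct: flip bit 6 of r = 011000010110010 to get c = 011001010110010.


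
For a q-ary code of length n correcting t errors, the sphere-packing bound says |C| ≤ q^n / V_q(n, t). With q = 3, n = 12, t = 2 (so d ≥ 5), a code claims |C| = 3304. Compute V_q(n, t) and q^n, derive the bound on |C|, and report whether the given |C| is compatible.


V_q(n, t) = 289, q^n = 531441, Hamming bound = 1838, |C| = 3304 > bound (violated).

Step 1: Compute V_q(n, t) = Σ_{j=0}^2 C(n, j) (q−1)^j.
  j = 0: C(12,0)·(2)^0 = 1·1 = 1.
  j = 1: C(12,1)·(2)^1 = 12·2 = 24.
  j = 2: C(12,2)·(2)^2 = 66·4 = 264.
  V_q(n, t) = 1 + 24 + 264 = 289.
Step 2: q^n = 3^12 = 531441.
Step 3: Hamming bound ⌊q^n / V_q(n,t)⌋ = ⌊531441/289⌋ = 1838.
Step 4: Compare |C| = 3304 to 1838: violated.
The claimed |C| lies above the Hamming bound, so no 3-ary code of length 12 with d ≥ 5 can have 3304 codewords.


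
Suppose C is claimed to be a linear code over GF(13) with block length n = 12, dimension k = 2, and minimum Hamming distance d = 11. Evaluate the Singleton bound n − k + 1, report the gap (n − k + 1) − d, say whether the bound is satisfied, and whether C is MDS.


Singleton RHS = n − k + 1 = 11, slack = 0, bound satisfied, MDS.

Singleton bound: d ≤ n − k + 1.
Here n = 12, k = 2, so n − k + 1 = 11.
Given d = 11, check d ≤ 11: YES.
Slack = (n − k + 1) − d = 0.
The code is MDS (slack = 0).
Description: the claimed parameters are [12, 2, 11]_13; such a code would be MDS (meets Singleton bound).


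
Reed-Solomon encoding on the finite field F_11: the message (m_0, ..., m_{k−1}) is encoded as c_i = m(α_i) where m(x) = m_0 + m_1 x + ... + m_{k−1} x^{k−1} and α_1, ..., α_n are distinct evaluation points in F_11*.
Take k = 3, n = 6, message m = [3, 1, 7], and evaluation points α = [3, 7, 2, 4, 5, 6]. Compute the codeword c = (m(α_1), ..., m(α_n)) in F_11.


c = [3, 1, 0, 9, 7, 8]

Message polynomial: m(x) = 3 + 1·x + 7·x^2 (mod 11).
For each evaluation point α_i, compute m(α_i) mod 11:
  α_1 = 3: Horner steps 7 → 0 → 3, so m(3) = 3.
  α_2 = 7: Horner steps 7 → 6 → 1, so m(7) = 1.
  α_3 = 2: Horner steps 7 → 4 → 0, so m(2) = 0.
  α_4 = 4: Horner steps 7 → 7 → 9, so m(4) = 9.
  α_5 = 5: Horner steps 7 → 3 → 7, so m(5) = 7.
  α_6 = 6: Horner steps 7 → 10 → 8, so m(6) = 8.
Codeword c = [3, 1, 0, 9, 7, 8] ∈ F_11^6.


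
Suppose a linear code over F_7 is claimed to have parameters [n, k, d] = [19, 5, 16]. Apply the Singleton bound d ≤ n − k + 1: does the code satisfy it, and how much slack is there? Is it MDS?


Singleton RHS = n − k + 1 = 15, slack = -1, bound violated (no such code; not MDS).

Singleton bound: d ≤ n − k + 1.
Here n = 19, k = 5, so n − k + 1 = 15.
Given d = 16, check d ≤ 15: NO.
Slack = (n − k + 1) − d = -1.
The slack is negative: d = 16 exceeds n − k + 1 = 15 by 1, so the Singleton bound is violated and no linear [19, 5, 16]_7 code can exist. In particular it is not MDS (MDS requires d = n − k + 1 exactly).
Description: the claimed parameters are [19, 5, 16]_7; such a code would be impossible (violates the Singleton bound).


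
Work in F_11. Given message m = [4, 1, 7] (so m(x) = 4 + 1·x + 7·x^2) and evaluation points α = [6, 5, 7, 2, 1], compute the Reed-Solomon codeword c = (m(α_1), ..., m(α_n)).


c = [9, 8, 2, 1, 1]

Message polynomial: m(x) = 4 + 1·x + 7·x^2 (mod 11).
For each evaluation point α_i, compute m(α_i) mod 11:
  α_1 = 6: Horner steps 7 → 10 → 9, so m(6) = 9.
  α_2 = 5: Horner steps 7 → 3 → 8, so m(5) = 8.
  α_3 = 7: Horner steps 7 → 6 → 2, so m(7) = 2.
  α_4 = 2: Horner steps 7 → 4 → 1, so m(2) = 1.
  α_5 = 1: Horner steps 7 → 8 → 1, so m(1) = 1.
Codeword c = [9, 8, 2, 1, 1] ∈ F_11^5.


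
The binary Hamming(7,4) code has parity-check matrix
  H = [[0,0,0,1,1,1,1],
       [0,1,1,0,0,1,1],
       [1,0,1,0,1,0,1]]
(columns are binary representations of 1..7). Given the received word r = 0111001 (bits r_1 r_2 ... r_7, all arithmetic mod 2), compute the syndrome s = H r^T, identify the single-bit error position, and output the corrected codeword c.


s = (0, 1, 0)^T, error position = 2, corrected codeword c = 0011001

Compute s = H r^T mod 2 one row at a time:
  s_1 = 1 + 0 + 0 + 1 = 2 ≡ 0 (mod 2).
  s_2 = 1 + 1 + 0 + 1 = 3 ≡ 1 (mod 2).
  s_3 = 0 + 1 + 0 + 1 = 2 ≡ 0 (mod 2).
s = (0, 1, 0)^T — this equals column 2 of H (binary 010), so error is at position 2.
Correct: flip bit 2 of r = 0111001 to get c = 0011001.


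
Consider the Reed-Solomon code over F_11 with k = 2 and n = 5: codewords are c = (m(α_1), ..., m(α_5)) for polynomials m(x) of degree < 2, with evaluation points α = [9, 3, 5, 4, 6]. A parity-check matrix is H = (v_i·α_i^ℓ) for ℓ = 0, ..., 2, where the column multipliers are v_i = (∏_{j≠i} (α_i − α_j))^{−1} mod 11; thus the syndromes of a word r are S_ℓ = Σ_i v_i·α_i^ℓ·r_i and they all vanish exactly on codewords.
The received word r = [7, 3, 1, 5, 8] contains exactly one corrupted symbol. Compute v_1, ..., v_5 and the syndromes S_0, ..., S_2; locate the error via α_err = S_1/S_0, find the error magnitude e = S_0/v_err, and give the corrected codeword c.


S = (9, 5, 4), error at position 2, error magnitude e = 5, c = [7, 9, 1, 5, 8].

Step 1: column multipliers v_i = (∏_{j≠i}(α_i − α_j))^{−1} mod 11.
  i = 1 (α = 9): (9−3)(9−5)(9−4)(9−6) = 6·4·5·3 = 360 ≡ 8, so v_1 = 8^{−1} = 7 (mod 11).
  i = 2 (α = 3): (3−9)(3−5)(3−4)(3−6) = (−6)·(−2)·(−1)·(−3) = 36 ≡ 3, so v_2 = 3^{−1} = 4 (mod 11).
  i = 3 (α = 5): (5−9)(5−3)(5−4)(5−6) = (−4)·2·1·(−1) = 8 ≡ 8, so v_3 = 8^{−1} = 7 (mod 11).
  i = 4 (α = 4): (4−9)(4−3)(4−5)(4−6) = (−5)·1·(−1)·(−2) = −10 ≡ 1, so v_4 = 1^{−1} = 1 (mod 11).
  i = 5 (α = 6): (6−9)(6−3)(6−5)(6−4) = (−3)·3·1·2 = −18 ≡ 4, so v_5 = 4^{−1} = 3 (mod 11).
  v = [7, 4, 7, 1, 3].
Step 2: syndromes of r = [7, 3, 1, 5, 8] (all sums mod 11).
  S_0 = Σ v_i r_i = 7·7 + 4·3 + 7·1 + 1·5 + 3·8 = 97 ≡ 9.
  S_1 = Σ v_i α_i r_i = 7·9·7 + 4·3·3 + 7·5·1 + 1·4·5 + 3·6·8 = 676 ≡ 5.
  α_i^2 mod 11 = [4, 9, 3, 5, 3].
  S_2 = Σ v_i α_i^2 r_i = 7·4·7 + 4·9·3 + 7·3·1 + 1·5·5 + 3·3·8 = 422 ≡ 4.
  S = (9, 5, 4) ≠ 0, so r is not a codeword (an error is present).
Step 3: locate the error. For a single error e at position i, S_ℓ = v_i·e·α_i^ℓ, so α_err = S_1/S_0.
  S_0^{−1} = 9^{−1} = 5 (mod 11), so α_err = 5·5 = 25 ≡ 3 = α_2. Error position i = 2.
  Consistency check: S_2/S_1 = 4·9 = 36 ≡ 3 = α_err ✓ (single-error assumption holds).
Step 4: error magnitude e = S_0/v_2 = S_0·∏_{j≠2}(α_2 − α_j) = 9·3 = 27 ≡ 5 (mod 11).
Step 5: correct position 2: c_2 = r_2 − e = 3 − 5 ≡ 9 (mod 11). Hence c = [7, 9, 1, 5, 8].
  Check: interpolating c through the α_i gives m(x) = 10 + 7·x (degree < 2) with m(α_i) = c_i for every i, so c is indeed a codeword.


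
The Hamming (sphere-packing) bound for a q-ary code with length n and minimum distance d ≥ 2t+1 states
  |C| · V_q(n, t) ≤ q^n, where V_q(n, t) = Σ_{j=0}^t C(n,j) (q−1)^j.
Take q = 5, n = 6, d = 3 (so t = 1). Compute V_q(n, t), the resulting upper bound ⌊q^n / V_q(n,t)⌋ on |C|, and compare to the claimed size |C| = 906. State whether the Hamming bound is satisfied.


V_q(n, t) = 25, q^n = 15625, Hamming bound = 625, |C| = 906 > bound (violated).

Step 1: Compute V_q(n, t) = Σ_{j=0}^1 C(n, j) (q−1)^j.
  j = 0: C(6,0)·(4)^0 = 1·1 = 1.
  j = 1: C(6,1)·(4)^1 = 6·4 = 24.
  V_q(n, t) = 1 + 24 = 25.
Step 2: q^n = 5^6 = 15625.
Step 3: Hamming bound ⌊q^n / V_q(n,t)⌋ = ⌊15625/25⌋ = 625.
Step 4: Compare |C| = 906 to 625: violated.
The claimed |C| lies above the Hamming bound, so no 5-ary code of length 6 with d ≥ 3 can have 906 codewords.


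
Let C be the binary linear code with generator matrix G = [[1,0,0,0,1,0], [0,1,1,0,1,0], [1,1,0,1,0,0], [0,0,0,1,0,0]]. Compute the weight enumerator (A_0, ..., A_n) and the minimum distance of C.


Weight distribution: A_0 = 1, A_1 = 2, A_2 = 4, A_3 = 6, A_4 = 3. Minimum distance d = 1.

Enumerate all 2^4 = 16 messages m ∈ F_2^4.
For each, compute codeword c = mG in F_2^6, then tally its weight.
  m = 0000 → c = 000000, weight = 0.
  m = 1000 → c = 100010, weight = 2.
  m = 0100 → c = 011010, weight = 3.
  m = 1100 → c = 111000, weight = 3.
  m = 0010 → c = 110100, weight = 3.
  m = 1010 → c = 010110, weight = 3.
  m = 0110 → c = 101110, weight = 4.
  m = 1110 → c = 001100, weight = 2.
  m = 0001 → c = 000100, weight = 1.
  m = 1001 → c = 100110, weight = 3.
  m = 0101 → c = 011110, weight = 4.
  m = 1101 → c = 111100, weight = 4.
  m = 0011 → c = 110000, weight = 2.
  m = 1011 → c = 010010, weight = 2.
  m = 0111 → c = 101010, weight = 3.
  m = 1111 → c = 001000, weight = 1.
Tally weights:
  weight 0: 1 codewords.
  weight 1: 2 codewords.
  weight 2: 4 codewords.
  weight 3: 6 codewords.
  weight 4: 3 codewords.
Minimum distance d = smallest w > 0 with A_w > 0 = 1.
Sanity: Σ A_w = 16 = 2^4 = 16 ✓.


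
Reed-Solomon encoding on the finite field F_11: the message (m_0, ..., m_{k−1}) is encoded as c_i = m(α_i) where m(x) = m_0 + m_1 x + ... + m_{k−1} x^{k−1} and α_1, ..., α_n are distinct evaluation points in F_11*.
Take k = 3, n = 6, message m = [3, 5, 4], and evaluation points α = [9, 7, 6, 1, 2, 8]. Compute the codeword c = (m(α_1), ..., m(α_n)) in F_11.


c = [9, 3, 1, 1, 7, 2]

Message polynomial: m(x) = 3 + 5·x + 4·x^2 (mod 11).
For each evaluation point α_i, compute m(α_i) mod 11:
  α_1 = 9: Horner steps 4 → 8 → 9, so m(9) = 9.
  α_2 = 7: Horner steps 4 → 0 → 3, so m(7) = 3.
  α_3 = 6: Horner steps 4 → 7 → 1, so m(6) = 1.
  α_4 = 1: Horner steps 4 → 9 → 1, so m(1) = 1.
  α_5 = 2: Horner steps 4 → 2 → 7, so m(2) = 7.
  α_6 = 8: Horner steps 4 → 4 → 2, so m(8) = 2.
Codeword c = [9, 3, 1, 1, 7, 2] ∈ F_11^6.


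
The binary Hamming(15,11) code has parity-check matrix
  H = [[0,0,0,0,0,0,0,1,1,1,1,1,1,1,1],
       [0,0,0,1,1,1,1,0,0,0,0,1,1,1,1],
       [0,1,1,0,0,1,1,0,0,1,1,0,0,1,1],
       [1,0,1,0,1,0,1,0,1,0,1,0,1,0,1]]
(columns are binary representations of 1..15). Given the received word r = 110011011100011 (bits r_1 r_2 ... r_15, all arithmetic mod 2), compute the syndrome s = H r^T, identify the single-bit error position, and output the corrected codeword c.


s = (1, 0, 1, 0)^T, error position = 10, corrected codeword c = 110011011000011

Compute s = H r^T mod 2 one row at a time:
  s_1 = 1 + 1 + 1 + 0 + 0 + 0 + 1 + 1 = 5 ≡ 1 (mod 2).
  s_2 = 0 + 1 + 1 + 0 + 0 + 0 + 1 + 1 = 4 ≡ 0 (mod 2).
  s_3 = 1 + 0 + 1 + 0 + 1 + 0 + 1 + 1 = 5 ≡ 1 (mod 2).
  s_4 = 1 + 0 + 1 + 0 + 1 + 0 + 0 + 1 = 4 ≡ 0 (mod 2).
s = (1, 0, 1, 0)^T — this equals column 10 of H (binary 1010), so error is at position 10.
Correct: flip bit 10 of r = 110011011100011 to get c = 110011011000011.


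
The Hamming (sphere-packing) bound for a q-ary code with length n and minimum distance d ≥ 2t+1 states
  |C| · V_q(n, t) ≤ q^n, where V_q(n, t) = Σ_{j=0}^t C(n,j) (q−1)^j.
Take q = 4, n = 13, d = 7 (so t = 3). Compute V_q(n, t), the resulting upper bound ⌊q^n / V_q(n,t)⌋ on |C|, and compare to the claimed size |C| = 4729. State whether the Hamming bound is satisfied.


V_q(n, t) = 8464, q^n = 67108864, Hamming bound = 7928, |C| = 4729 ≤ bound (satisfied).

Step 1: Compute V_q(n, t) = Σ_{j=0}^3 C(n, j) (q−1)^j.
  j = 0: C(13,0)·(3)^0 = 1·1 = 1.
  j = 1: C(13,1)·(3)^1 = 13·3 = 39.
  j = 2: C(13,2)·(3)^2 = 78·9 = 702.
  j = 3: C(13,3)·(3)^3 = 286·27 = 7722.
  V_q(n, t) = 1 + 39 + 702 + 7722 = 8464.
Step 2: q^n = 4^13 = 67108864.
Step 3: Hamming bound ⌊q^n / V_q(n,t)⌋ = ⌊67108864/8464⌋ = 7928.
Step 4: Compare |C| = 4729 to 7928: satisfied.
The claimed |C| lies below the Hamming bound.


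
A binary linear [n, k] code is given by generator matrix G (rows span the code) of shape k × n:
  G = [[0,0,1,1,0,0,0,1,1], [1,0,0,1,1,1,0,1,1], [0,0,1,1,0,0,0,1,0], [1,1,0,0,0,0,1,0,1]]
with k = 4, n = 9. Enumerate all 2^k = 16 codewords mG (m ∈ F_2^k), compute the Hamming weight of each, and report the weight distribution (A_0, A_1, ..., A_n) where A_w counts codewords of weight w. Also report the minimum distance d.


Weight distribution: A_0 = 1, A_1 = 1, A_3 = 2, A_4 = 3, A_5 = 3, A_6 = 4, A_7 = 2. Minimum distance d = 1.

Enumerate all 2^4 = 16 messages m ∈ F_2^4.
For each, compute codeword c = mG in F_2^9, then tally its weight.
  m = 0000 → c = 000000000, weight = 0.
  m = 1000 → c = 001100011, weight = 4.
  m = 0100 → c = 100111011, weight = 6.
  m = 1100 → c = 101011000, weight = 4.
  m = 0010 → c = 001100010, weight = 3.
  m = 1010 → c = 000000001, weight = 1.
  m = 0110 → c = 101011001, weight = 5.
  m = 1110 → c = 100111010, weight = 5.
  m = 0001 → c = 110000101, weight = 4.
  m = 1001 → c = 111100110, weight = 6.
  m = 0101 → c = 010111110, weight = 6.
  m = 1101 → c = 011011101, weight = 6.
  m = 0011 → c = 111100111, weight = 7.
  m = 1011 → c = 110000100, weight = 3.
  m = 0111 → c = 011011100, weight = 5.
  m = 1111 → c = 010111111, weight = 7.
Tally weights:
  weight 0: 1 codewords.
  weight 1: 1 codewords.
  weight 3: 2 codewords.
  weight 4: 3 codewords.
  weight 5: 3 codewords.
  weight 6: 4 codewords.
  weight 7: 2 codewords.
Minimum distance d = smallest w > 0 with A_w > 0 = 1.
Sanity: Σ A_w = 16 = 2^4 = 16 ✓.


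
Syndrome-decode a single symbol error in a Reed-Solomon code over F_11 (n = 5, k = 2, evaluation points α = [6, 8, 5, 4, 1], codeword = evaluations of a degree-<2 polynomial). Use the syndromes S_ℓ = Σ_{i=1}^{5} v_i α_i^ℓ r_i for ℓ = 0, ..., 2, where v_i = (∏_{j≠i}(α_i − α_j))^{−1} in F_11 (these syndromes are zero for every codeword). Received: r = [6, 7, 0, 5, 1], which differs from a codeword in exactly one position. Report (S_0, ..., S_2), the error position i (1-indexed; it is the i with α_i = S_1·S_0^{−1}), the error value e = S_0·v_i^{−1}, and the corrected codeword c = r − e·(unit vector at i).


S = (7, 7, 7), error at position 5, error magnitude e = 3, c = [6, 7, 0, 5, 9].

Step 1: column multipliers v_i = (∏_{j≠i}(α_i − α_j))^{−1} mod 11.
  i = 1 (α = 6): (6−8)(6−5)(6−4)(6−1) = (−2)·1·2·5 = −20 ≡ 2, so v_1 = 2^{−1} = 6 (mod 11).
  i = 2 (α = 8): (8−6)(8−5)(8−4)(8−1) = 2·3·4·7 = 168 ≡ 3, so v_2 = 3^{−1} = 4 (mod 11).
  i = 3 (α = 5): (5−6)(5−8)(5−4)(5−1) = (−1)·(−3)·1·4 = 12 ≡ 1, so v_3 = 1^{−1} = 1 (mod 11).
  i = 4 (α = 4): (4−6)(4−8)(4−5)(4−1) = (−2)·(−4)·(−1)·3 = −24 ≡ 9, so v_4 = 9^{−1} = 5 (mod 11).
  i = 5 (α = 1): (1−6)(1−8)(1−5)(1−4) = (−5)·(−7)·(−4)·(−3) = 420 ≡ 2, so v_5 = 2^{−1} = 6 (mod 11).
  v = [6, 4, 1, 5, 6].
Step 2: syndromes of r = [6, 7, 0, 5, 1] (all sums mod 11).
  S_0 = Σ v_i r_i = 6·6 + 4·7 + 1·0 + 5·5 + 6·1 = 95 ≡ 7.
  S_1 = Σ v_i α_i r_i = 6·6·6 + 4·8·7 + 1·5·0 + 5·4·5 + 6·1·1 = 546 ≡ 7.
  α_i^2 mod 11 = [3, 9, 3, 5, 1].
  S_2 = Σ v_i α_i^2 r_i = 6·3·6 + 4·9·7 + 1·3·0 + 5·5·5 + 6·1·1 = 491 ≡ 7.
  S = (7, 7, 7) ≠ 0, so r is not a codeword (an error is present).
Step 3: locate the error. For a single error e at position i, S_ℓ = v_i·e·α_i^ℓ, so α_err = S_1/S_0.
  S_0^{−1} = 7^{−1} = 8 (mod 11), so α_err = 7·8 = 56 ≡ 1 = α_5. Error position i = 5.
  Consistency check: S_2/S_1 = 7·8 = 56 ≡ 1 = α_err ✓ (single-error assumption holds).
Step 4: error magnitude e = S_0/v_5 = S_0·∏_{j≠5}(α_5 − α_j) = 7·2 = 14 ≡ 3 (mod 11).
Step 5: correct position 5: c_5 = r_5 − e = 1 − 3 ≡ 9 (mod 11). Hence c = [6, 7, 0, 5, 9].
  Check: interpolating c through the α_i gives m(x) = 3 + 6·x (degree < 2) with m(α_i) = c_i for every i, so c is indeed a codeword.


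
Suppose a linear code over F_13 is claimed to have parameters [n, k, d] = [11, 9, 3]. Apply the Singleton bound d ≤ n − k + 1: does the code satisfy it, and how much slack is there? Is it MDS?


Singleton RHS = n − k + 1 = 3, slack = 0, bound satisfied, MDS.

Singleton bound: d ≤ n − k + 1.
Here n = 11, k = 9, so n − k + 1 = 3.
Given d = 3, check d ≤ 3: YES.
Slack = (n − k + 1) − d = 0.
The code is MDS (slack = 0).
Description: the claimed parameters are [11, 9, 3]_13; such a code would be MDS (meets Singleton bound).


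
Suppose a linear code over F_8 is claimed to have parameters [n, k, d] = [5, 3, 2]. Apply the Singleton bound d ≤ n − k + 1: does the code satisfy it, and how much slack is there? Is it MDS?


Singleton RHS = n − k + 1 = 3, slack = 1, bound satisfied, not MDS.

Singleton bound: d ≤ n − k + 1.
Here n = 5, k = 3, so n − k + 1 = 3.
Given d = 2, check d ≤ 3: YES.
Slack = (n − k + 1) − d = 1.
The code is NOT MDS (slack = 1 > 0).
Description: the claimed parameters are [5, 3, 2]_8; such a code would be non-MDS.


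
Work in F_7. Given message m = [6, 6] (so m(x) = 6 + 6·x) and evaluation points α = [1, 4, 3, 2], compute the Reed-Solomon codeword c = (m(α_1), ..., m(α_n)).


c = [5, 2, 3, 4]

Message polynomial: m(x) = 6 + 6·x (mod 7).
For each evaluation point α_i, compute m(α_i) mod 7:
  α_1 = 1: Horner steps 6 → 5, so m(1) = 5.
  α_2 = 4: Horner steps 6 → 2, so m(4) = 2.
  α_3 = 3: Horner steps 6 → 3, so m(3) = 3.
  α_4 = 2: Horner steps 6 → 4, so m(2) = 4.
Codeword c = [5, 2, 3, 4] ∈ F_7^4.


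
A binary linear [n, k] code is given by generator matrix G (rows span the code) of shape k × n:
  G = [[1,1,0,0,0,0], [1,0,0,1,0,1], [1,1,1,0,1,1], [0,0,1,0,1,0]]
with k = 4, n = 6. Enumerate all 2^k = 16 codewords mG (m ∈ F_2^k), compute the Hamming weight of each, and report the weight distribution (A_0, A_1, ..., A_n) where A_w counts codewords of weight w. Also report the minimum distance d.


Weight distribution: A_0 = 1, A_1 = 1, A_2 = 4, A_3 = 4, A_4 = 3, A_5 = 3. Minimum distance d = 1.

Enumerate all 2^4 = 16 messages m ∈ F_2^4.
For each, compute codeword c = mG in F_2^6, then tally its weight.
  m = 0000 → c = 000000, weight = 0.
  m = 1000 → c = 110000, weight = 2.
  m = 0100 → c = 100101, weight = 3.
  m = 1100 → c = 010101, weight = 3.
  m = 0010 → c = 111011, weight = 5.
  m = 1010 → c = 001011, weight = 3.
  m = 0110 → c = 011110, weight = 4.
  m = 1110 → c = 101110, weight = 4.
  m = 0001 → c = 001010, weight = 2.
  m = 1001 → c = 111010, weight = 4.
  m = 0101 → c = 101111, weight = 5.
  m = 1101 → c = 011111, weight = 5.
  m = 0011 → c = 110001, weight = 3.
  m = 1011 → c = 000001, weight = 1.
  m = 0111 → c = 010100, weight = 2.
  m = 1111 → c = 100100, weight = 2.
Tally weights:
  weight 0: 1 codewords.
  weight 1: 1 codewords.
  weight 2: 4 codewords.
  weight 3: 4 codewords.
  weight 4: 3 codewords.
  weight 5: 3 codewords.
Minimum distance d = smallest w > 0 with A_w > 0 = 1.
Sanity: Σ A_w = 16 = 2^4 = 16 ✓.


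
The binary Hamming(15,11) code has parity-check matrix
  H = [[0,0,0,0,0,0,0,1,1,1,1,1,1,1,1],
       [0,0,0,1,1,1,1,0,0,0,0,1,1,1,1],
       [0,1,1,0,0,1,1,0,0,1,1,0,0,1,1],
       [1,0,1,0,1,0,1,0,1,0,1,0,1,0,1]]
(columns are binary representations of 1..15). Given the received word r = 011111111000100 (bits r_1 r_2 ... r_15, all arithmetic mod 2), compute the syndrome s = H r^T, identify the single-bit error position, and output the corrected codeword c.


s = (1, 1, 0, 1)^T, error position = 13, corrected codeword c = 011111111000000

Compute s = H r^T mod 2 one row at a time:
  s_1 = 1 + 1 + 0 + 0 + 0 + 1 + 0 + 0 = 3 ≡ 1 (mod 2).
  s_2 = 1 + 1 + 1 + 1 + 0 + 1 + 0 + 0 = 5 ≡ 1 (mod 2).
  s_3 = 1 + 1 + 1 + 1 + 0 + 0 + 0 + 0 = 4 ≡ 0 (mod 2).
  s_4 = 0 + 1 + 1 + 1 + 1 + 0 + 1 + 0 = 5 ≡ 1 (mod 2).
s = (1, 1, 0, 1)^T — this equals column 13 of H (binary 1101), so error is at position 13.
Correct: flip bit 13 of r = 011111111000100 to get c = 011111111000000.


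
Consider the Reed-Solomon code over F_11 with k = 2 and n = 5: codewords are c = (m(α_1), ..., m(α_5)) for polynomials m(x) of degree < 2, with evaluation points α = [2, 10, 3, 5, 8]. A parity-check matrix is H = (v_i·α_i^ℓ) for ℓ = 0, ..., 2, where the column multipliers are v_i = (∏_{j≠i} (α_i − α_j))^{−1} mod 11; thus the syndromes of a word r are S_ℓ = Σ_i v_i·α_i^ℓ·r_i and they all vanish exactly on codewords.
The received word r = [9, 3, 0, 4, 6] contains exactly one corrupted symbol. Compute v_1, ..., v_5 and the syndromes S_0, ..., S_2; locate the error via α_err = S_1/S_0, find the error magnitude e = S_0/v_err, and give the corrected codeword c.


S = (1, 8, 9), error at position 5, error magnitude e = 7, c = [9, 3, 0, 4, 10].

Step 1: column multipliers v_i = (∏_{j≠i}(α_i − α_j))^{−1} mod 11.
  i = 1 (α = 2): (2−10)(2−3)(2−5)(2−8) = (−8)·(−1)·(−3)·(−6) = 144 ≡ 1, so v_1 = 1^{−1} = 1 (mod 11).
  i = 2 (α = 10): (10−2)(10−3)(10−5)(10−8) = 8·7·5·2 = 560 ≡ 10, so v_2 = 10^{−1} = 10 (mod 11).
  i = 3 (α = 3): (3−2)(3−10)(3−5)(3−8) = 1·(−7)·(−2)·(−5) = −70 ≡ 7, so v_3 = 7^{−1} = 8 (mod 11).
  i = 4 (α = 5): (5−2)(5−10)(5−3)(5−8) = 3·(−5)·2·(−3) = 90 ≡ 2, so v_4 = 2^{−1} = 6 (mod 11).
  i = 5 (α = 8): (8−2)(8−10)(8−3)(8−5) = 6·(−2)·5·3 = −180 ≡ 7, so v_5 = 7^{−1} = 8 (mod 11).
  v = [1, 10, 8, 6, 8].
Step 2: syndromes of r = [9, 3, 0, 4, 6] (all sums mod 11).
  S_0 = Σ v_i r_i = 1·9 + 10·3 + 8·0 + 6·4 + 8·6 = 111 ≡ 1.
  S_1 = Σ v_i α_i r_i = 1·2·9 + 10·10·3 + 8·3·0 + 6·5·4 + 8·8·6 = 822 ≡ 8.
  α_i^2 mod 11 = [4, 1, 9, 3, 9].
  S_2 = Σ v_i α_i^2 r_i = 1·4·9 + 10·1·3 + 8·9·0 + 6·3·4 + 8·9·6 = 570 ≡ 9.
  S = (1, 8, 9) ≠ 0, so r is not a codeword (an error is present).
Step 3: locate the error. For a single error e at position i, S_ℓ = v_i·e·α_i^ℓ, so α_err = S_1/S_0.
  S_0^{−1} = 1^{−1} = 1 (mod 11), so α_err = 8·1 = 8 ≡ 8 = α_5. Error position i = 5.
  Consistency check: S_2/S_1 = 9·7 = 63 ≡ 8 = α_err ✓ (single-error assumption holds).
Step 4: error magnitude e = S_0/v_5 = S_0·∏_{j≠5}(α_5 − α_j) = 1·7 = 7 ≡ 7 (mod 11).
Step 5: correct position 5: c_5 = r_5 − e = 6 − 7 ≡ 10 (mod 11). Hence c = [9, 3, 0, 4, 10].
  Check: interpolating c through the α_i gives m(x) = 5 + 2·x (degree < 2) with m(α_i) = c_i for every i, so c is indeed a codeword.


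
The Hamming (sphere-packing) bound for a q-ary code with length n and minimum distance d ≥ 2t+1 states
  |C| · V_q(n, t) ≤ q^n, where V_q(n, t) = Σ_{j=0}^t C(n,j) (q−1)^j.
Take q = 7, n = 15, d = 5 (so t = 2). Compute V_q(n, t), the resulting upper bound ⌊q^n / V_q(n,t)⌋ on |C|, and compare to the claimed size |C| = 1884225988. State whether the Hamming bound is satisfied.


V_q(n, t) = 3871, q^n = 4747561509943, Hamming bound = 1226443169, |C| = 1884225988 > bound (violated).

Step 1: Compute V_q(n, t) = Σ_{j=0}^2 C(n, j) (q−1)^j.
  j = 0: C(15,0)·(6)^0 = 1·1 = 1.
  j = 1: C(15,1)·(6)^1 = 15·6 = 90.
  j = 2: C(15,2)·(6)^2 = 105·36 = 3780.
  V_q(n, t) = 1 + 90 + 3780 = 3871.
Step 2: q^n = 7^15 = 4747561509943.
Step 3: Hamming bound ⌊q^n / V_q(n,t)⌋ = ⌊4747561509943/3871⌋ = 1226443169.
Step 4: Compare |C| = 1884225988 to 1226443169: violated.
The claimed |C| lies above the Hamming bound, so no 7-ary code of length 15 with d ≥ 5 can have 1884225988 codewords.


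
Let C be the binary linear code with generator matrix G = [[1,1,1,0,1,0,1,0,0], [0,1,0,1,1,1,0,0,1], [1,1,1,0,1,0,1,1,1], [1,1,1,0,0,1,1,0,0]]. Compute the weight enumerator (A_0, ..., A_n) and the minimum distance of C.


Weight distribution: A_0 = 1, A_2 = 2, A_3 = 2, A_4 = 1, A_5 = 4, A_6 = 4, A_7 = 2. Minimum distance d = 2.

Enumerate all 2^4 = 16 messages m ∈ F_2^4.
For each, compute codeword c = mG in F_2^9, then tally its weight.
  m = 0000 → c = 000000000, weight = 0.
  m = 1000 → c = 111010100, weight = 5.
  m = 0100 → c = 010111001, weight = 5.
  m = 1100 → c = 101101101, weight = 6.
  m = 0010 → c = 111010111, weight = 7.
  m = 1010 → c = 000000011, weight = 2.
  m = 0110 → c = 101101110, weight = 6.
  m = 1110 → c = 010111010, weight = 5.
  m = 0001 → c = 111001100, weight = 5.
  m = 1001 → c = 000011000, weight = 2.
  m = 0101 → c = 101110101, weight = 6.
  m = 1101 → c = 010100001, weight = 3.
  m = 0011 → c = 000011011, weight = 4.
  m = 1011 → c = 111001111, weight = 7.
  m = 0111 → c = 010100010, weight = 3.
  m = 1111 → c = 101110110, weight = 6.
Tally weights:
  weight 0: 1 codewords.
  weight 2: 2 codewords.
  weight 3: 2 codewords.
  weight 4: 1 codewords.
  weight 5: 4 codewords.
  weight 6: 4 codewords.
  weight 7: 2 codewords.
Minimum distance d = smallest w > 0 with A_w > 0 = 2.
Sanity: Σ A_w = 16 = 2^4 = 16 ✓.


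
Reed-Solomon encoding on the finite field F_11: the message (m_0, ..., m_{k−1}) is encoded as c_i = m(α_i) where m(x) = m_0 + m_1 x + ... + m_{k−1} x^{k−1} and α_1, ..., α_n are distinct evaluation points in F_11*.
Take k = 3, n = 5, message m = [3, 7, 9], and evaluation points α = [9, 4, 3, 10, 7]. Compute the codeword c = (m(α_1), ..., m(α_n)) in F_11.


c = [3, 10, 6, 5, 9]

Message polynomial: m(x) = 3 + 7·x + 9·x^2 (mod 11).
For each evaluation point α_i, compute m(α_i) mod 11:
  α_1 = 9: Horner steps 9 → 0 → 3, so m(9) = 3.
  α_2 = 4: Horner steps 9 → 10 → 10, so m(4) = 10.
  α_3 = 3: Horner steps 9 → 1 → 6, so m(3) = 6.
  α_4 = 10: Horner steps 9 → 9 → 5, so m(10) = 5.
  α_5 = 7: Horner steps 9 → 4 → 9, so m(7) = 9.
Codeword c = [3, 10, 6, 5, 9] ∈ F_11^5.


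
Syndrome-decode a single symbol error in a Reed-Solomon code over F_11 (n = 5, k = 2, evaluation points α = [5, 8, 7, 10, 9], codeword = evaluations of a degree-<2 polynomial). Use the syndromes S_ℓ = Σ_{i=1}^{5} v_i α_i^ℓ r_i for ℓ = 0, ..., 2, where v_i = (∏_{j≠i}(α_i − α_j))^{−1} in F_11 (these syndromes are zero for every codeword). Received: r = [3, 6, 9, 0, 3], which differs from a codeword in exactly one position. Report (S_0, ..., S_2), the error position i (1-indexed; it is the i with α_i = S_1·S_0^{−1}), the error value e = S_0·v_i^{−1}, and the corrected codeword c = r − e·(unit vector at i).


S = (1, 5, 3), error at position 1, error magnitude e = 10, c = [4, 6, 9, 0, 3].

Step 1: column multipliers v_i = (∏_{j≠i}(α_i − α_j))^{−1} mod 11.
  i = 1 (α = 5): (5−8)(5−7)(5−10)(5−9) = (−3)·(−2)·(−5)·(−4) = 120 ≡ 10, so v_1 = 10^{−1} = 10 (mod 11).
  i = 2 (α = 8): (8−5)(8−7)(8−10)(8−9) = 3·1·(−2)·(−1) = 6 ≡ 6, so v_2 = 6^{−1} = 2 (mod 11).
  i = 3 (α = 7): (7−5)(7−8)(7−10)(7−9) = 2·(−1)·(−3)·(−2) = −12 ≡ 10, so v_3 = 10^{−1} = 10 (mod 11).
  i = 4 (α = 10): (10−5)(10−8)(10−7)(10−9) = 5·2·3·1 = 30 ≡ 8, so v_4 = 8^{−1} = 7 (mod 11).
  i = 5 (α = 9): (9−5)(9−8)(9−7)(9−10) = 4·1·2·(−1) = −8 ≡ 3, so v_5 = 3^{−1} = 4 (mod 11).
  v = [10, 2, 10, 7, 4].
Step 2: syndromes of r = [3, 6, 9, 0, 3] (all sums mod 11).
  S_0 = Σ v_i r_i = 10·3 + 2·6 + 10·9 + 7·0 + 4·3 = 144 ≡ 1.
  S_1 = Σ v_i α_i r_i = 10·5·3 + 2·8·6 + 10·7·9 + 7·10·0 + 4·9·3 = 984 ≡ 5.
  α_i^2 mod 11 = [3, 9, 5, 1, 4].
  S_2 = Σ v_i α_i^2 r_i = 10·3·3 + 2·9·6 + 10·5·9 + 7·1·0 + 4·4·3 = 696 ≡ 3.
  S = (1, 5, 3) ≠ 0, so r is not a codeword (an error is present).
Step 3: locate the error. For a single error e at position i, S_ℓ = v_i·e·α_i^ℓ, so α_err = S_1/S_0.
  S_0^{−1} = 1^{−1} = 1 (mod 11), so α_err = 5·1 = 5 ≡ 5 = α_1. Error position i = 1.
  Consistency check: S_2/S_1 = 3·9 = 27 ≡ 5 = α_err ✓ (single-error assumption holds).
Step 4: error magnitude e = S_0/v_1 = S_0·∏_{j≠1}(α_1 − α_j) = 1·10 = 10 ≡ 10 (mod 11).
Step 5: correct position 1: c_1 = r_1 − e = 3 − 10 ≡ 4 (mod 11). Hence c = [4, 6, 9, 0, 3].
  Check: interpolating c through the α_i gives m(x) = 8 + 8·x (degree < 2) with m(α_i) = c_i for every i, so c is indeed a codeword.


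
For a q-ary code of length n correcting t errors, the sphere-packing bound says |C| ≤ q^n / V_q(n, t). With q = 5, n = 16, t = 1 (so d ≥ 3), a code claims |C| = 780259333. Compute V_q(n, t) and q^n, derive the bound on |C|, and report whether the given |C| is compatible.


V_q(n, t) = 65, q^n = 152587890625, Hamming bound = 2347506009, |C| = 780259333 ≤ bound (satisfied).

Step 1: Compute V_q(n, t) = Σ_{j=0}^1 C(n, j) (q−1)^j.
  j = 0: C(16,0)·(4)^0 = 1·1 = 1.
  j = 1: C(16,1)·(4)^1 = 16·4 = 64.
  V_q(n, t) = 1 + 64 = 65.
Step 2: q^n = 5^16 = 152587890625.
Step 3: Hamming bound ⌊q^n / V_q(n,t)⌋ = ⌊152587890625/65⌋ = 2347506009.
Step 4: Compare |C| = 780259333 to 2347506009: satisfied.
The claimed |C| lies below the Hamming bound.


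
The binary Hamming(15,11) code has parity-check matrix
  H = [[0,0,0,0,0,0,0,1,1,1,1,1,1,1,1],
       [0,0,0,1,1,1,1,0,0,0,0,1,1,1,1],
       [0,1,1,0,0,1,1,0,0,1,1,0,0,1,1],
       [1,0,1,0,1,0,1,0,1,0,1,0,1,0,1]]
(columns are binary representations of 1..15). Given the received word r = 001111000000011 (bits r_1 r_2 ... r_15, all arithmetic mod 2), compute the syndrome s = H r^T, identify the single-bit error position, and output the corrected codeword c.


s = (0, 1, 0, 1)^T, error position = 5, corrected codeword c = 001101000000011

Compute s = H r^T mod 2 one row at a time:
  s_1 = 0 + 0 + 0 + 0 + 0 + 0 + 1 + 1 = 2 ≡ 0 (mod 2).
  s_2 = 1 + 1 + 1 + 0 + 0 + 0 + 1 + 1 = 5 ≡ 1 (mod 2).
  s_3 = 0 + 1 + 1 + 0 + 0 + 0 + 1 + 1 = 4 ≡ 0 (mod 2).
  s_4 = 0 + 1 + 1 + 0 + 0 + 0 + 0 + 1 = 3 ≡ 1 (mod 2).
s = (0, 1, 0, 1)^T — this equals column 5 of H (binary 0101), so error is at position 5.
Correct: flip bit 5 of r = 001111000000011 to get c = 001101000000011.


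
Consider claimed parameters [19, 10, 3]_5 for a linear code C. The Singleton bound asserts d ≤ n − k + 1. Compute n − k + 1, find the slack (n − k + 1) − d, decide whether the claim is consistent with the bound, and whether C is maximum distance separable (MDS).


Singleton RHS = n − k + 1 = 10, slack = 7, bound satisfied, not MDS.

Singleton bound: d ≤ n − k + 1.
Here n = 19, k = 10, so n − k + 1 = 10.
Given d = 3, check d ≤ 10: YES.
Slack = (n − k + 1) − d = 7.
The code is NOT MDS (slack = 7 > 0).
Description: the claimed parameters are [19, 10, 3]_5; such a code would be non-MDS.


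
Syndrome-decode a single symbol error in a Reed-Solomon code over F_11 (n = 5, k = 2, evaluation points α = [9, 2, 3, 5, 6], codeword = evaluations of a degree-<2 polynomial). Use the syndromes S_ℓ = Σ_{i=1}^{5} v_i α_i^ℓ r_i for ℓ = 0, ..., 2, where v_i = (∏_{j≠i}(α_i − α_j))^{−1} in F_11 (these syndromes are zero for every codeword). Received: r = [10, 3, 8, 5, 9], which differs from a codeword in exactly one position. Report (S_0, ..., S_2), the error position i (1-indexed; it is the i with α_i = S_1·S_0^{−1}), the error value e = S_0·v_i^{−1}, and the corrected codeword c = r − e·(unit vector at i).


S = (3, 6, 1), error at position 2, error magnitude e = 10, c = [10, 4, 8, 5, 9].

Step 1: column multipliers v_i = (∏_{j≠i}(α_i − α_j))^{−1} mod 11.
  i = 1 (α = 9): (9−2)(9−3)(9−5)(9−6) = 7·6·4·3 = 504 ≡ 9, so v_1 = 9^{−1} = 5 (mod 11).
  i = 2 (α = 2): (2−9)(2−3)(2−5)(2−6) = (−7)·(−1)·(−3)·(−4) = 84 ≡ 7, so v_2 = 7^{−1} = 8 (mod 11).
  i = 3 (α = 3): (3−9)(3−2)(3−5)(3−6) = (−6)·1·(−2)·(−3) = −36 ≡ 8, so v_3 = 8^{−1} = 7 (mod 11).
  i = 4 (α = 5): (5−9)(5−2)(5−3)(5−6) = (−4)·3·2·(−1) = 24 ≡ 2, so v_4 = 2^{−1} = 6 (mod 11).
  i = 5 (α = 6): (6−9)(6−2)(6−3)(6−5) = (−3)·4·3·1 = −36 ≡ 8, so v_5 = 8^{−1} = 7 (mod 11).
  v = [5, 8, 7, 6, 7].
Step 2: syndromes of r = [10, 3, 8, 5, 9] (all sums mod 11).
  S_0 = Σ v_i r_i = 5·10 + 8·3 + 7·8 + 6·5 + 7·9 = 223 ≡ 3.
  S_1 = Σ v_i α_i r_i = 5·9·10 + 8·2·3 + 7·3·8 + 6·5·5 + 7·6·9 = 1194 ≡ 6.
  α_i^2 mod 11 = [4, 4, 9, 3, 3].
  S_2 = Σ v_i α_i^2 r_i = 5·4·10 + 8·4·3 + 7·9·8 + 6·3·5 + 7·3·9 = 1079 ≡ 1.
  S = (3, 6, 1) ≠ 0, so r is not a codeword (an error is present).
Step 3: locate the error. For a single error e at position i, S_ℓ = v_i·e·α_i^ℓ, so α_err = S_1/S_0.
  S_0^{−1} = 3^{−1} = 4 (mod 11), so α_err = 6·4 = 24 ≡ 2 = α_2. Error position i = 2.
  Consistency check: S_2/S_1 = 1·2 = 2 ≡ 2 = α_err ✓ (single-error assumption holds).
Step 4: error magnitude e = S_0/v_2 = S_0·∏_{j≠2}(α_2 − α_j) = 3·7 = 21 ≡ 10 (mod 11).
Step 5: correct position 2: c_2 = r_2 − e = 3 − 10 ≡ 4 (mod 11). Hence c = [10, 4, 8, 5, 9].
  Check: interpolating c through the α_i gives m(x) = 7 + 4·x (degree < 2) with m(α_i) = c_i for every i, so c is indeed a codeword.
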